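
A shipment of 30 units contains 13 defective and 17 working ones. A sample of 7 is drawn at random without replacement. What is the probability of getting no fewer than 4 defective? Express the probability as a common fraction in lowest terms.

Total selections: C(30,7) = 2035800.
Favorable selections (no fewer than 4 defective): C(13,4)·C(17,3) + C(13,5)·C(17,2) + C(13,6)·C(17,1) + C(13,7)·C(17,0) = 486200 + 175032 + 29172 + 1716 = 692120.
Probability = 692120/2035800 = 1331/3915.

1331/3915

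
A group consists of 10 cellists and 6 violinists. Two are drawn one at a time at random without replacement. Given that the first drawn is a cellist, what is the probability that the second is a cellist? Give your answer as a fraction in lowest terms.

After removing one cellist, 15 remain: 9 cellists and 6 violinists.
So the probability the next is a cellist is 9/15 = 3/5.

3/5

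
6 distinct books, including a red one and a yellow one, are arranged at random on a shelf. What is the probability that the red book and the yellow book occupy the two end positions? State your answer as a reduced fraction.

1/15

There are 6! = 720 arrangements.
Place the red book and the yellow book at the ends in 2 ways, arrange the remaining 4 in 4! = 24 ways: 2·24 = 48.
Probability = 48/720 = 1/15.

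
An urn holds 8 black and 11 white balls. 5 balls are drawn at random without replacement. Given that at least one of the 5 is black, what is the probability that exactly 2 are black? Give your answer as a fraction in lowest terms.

770/1861

Work in counts. Selections with at least one black: C(19,5) − C(11,5) = 11628 − 462 = 11166.
Of those, selections where exactly 2 are black: C(8,2)·C(11,3) = 28·165 = 4620.
Conditional probability = 4620/11166 = 770/1861.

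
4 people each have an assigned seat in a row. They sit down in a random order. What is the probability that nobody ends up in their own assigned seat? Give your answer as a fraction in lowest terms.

There are 4! = 24 seatings.
By inclusion-exclusion, seatings with no fixed points: C(4,0)·4! − C(4,1)·3! + C(4,2)·2! − C(4,3)·1! + C(4,4)·0! = 9.
Probability = 9/24 = 3/8.

3/8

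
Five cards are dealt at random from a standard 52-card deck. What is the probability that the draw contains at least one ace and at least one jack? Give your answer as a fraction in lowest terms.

There are C(52,5) = 2598960 possible draws.
By inclusion-exclusion on the complements, draws missing all aces or all jacks: C(48,5) + C(48,5) − C(44,5) = 1712304 + 1712304 − 1086008 = 2338600.
So draws with at least one of each: 2598960 − 2338600 = 260360, probability 260360/2598960 = 6509/64974.

6509/64974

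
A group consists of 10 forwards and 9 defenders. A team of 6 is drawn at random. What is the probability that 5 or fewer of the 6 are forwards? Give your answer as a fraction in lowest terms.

There are C(19,6) = 27132 ways to choose the 6.
Favorable selections (5 or fewer forwards): C(10,0)·C(9,6) + C(10,1)·C(9,5) + C(10,2)·C(9,4) + C(10,3)·C(9,3) + C(10,4)·C(9,2) + C(10,5)·C(9,1) = 84 + 1260 + 5670 + 10080 + 7560 + 2268 = 26922.
Probability = 26922/27132 = 641/646.

641/646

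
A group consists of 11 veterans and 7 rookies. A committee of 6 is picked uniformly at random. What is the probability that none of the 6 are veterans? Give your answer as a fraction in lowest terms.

1/2652

There are C(18,6) = 18564 possible selections.
Selections with no veterans (all rookies): C(7,6) = 7.
Probability = 7/18564 = 1/2652.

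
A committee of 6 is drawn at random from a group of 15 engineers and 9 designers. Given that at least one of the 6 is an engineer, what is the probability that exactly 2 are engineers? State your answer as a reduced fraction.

945/9608

Work in counts. Selections with at least one engineer: C(24,6) − C(9,6) = 134596 − 84 = 134512.
Of those, selections where exactly 2 are engineers: C(15,2)·C(9,4) = 105·126 = 13230.
Conditional probability = 13230/134512 = 945/9608.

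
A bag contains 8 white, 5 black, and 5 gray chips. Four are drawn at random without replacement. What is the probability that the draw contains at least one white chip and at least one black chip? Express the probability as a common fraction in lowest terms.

107/153

There are C(18,4) = 3060 possible draws.
By inclusion-exclusion on the complements, draws missing all white or all black: C(10,4) + C(13,4) − C(5,4) = 210 + 715 − 5 = 920.
So draws with at least one of each: 3060 − 920 = 2140, probability 2140/3060 = 107/153.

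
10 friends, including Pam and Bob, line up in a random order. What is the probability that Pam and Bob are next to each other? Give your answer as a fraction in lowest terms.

There are 10! = 3628800 arrangements.
Treat Pam and Bob as a block: 9! arrangements of the blocks × 2 orders within the block = 2·362880 = 725760.
Probability = 725760/3628800 = 1/5.

1/5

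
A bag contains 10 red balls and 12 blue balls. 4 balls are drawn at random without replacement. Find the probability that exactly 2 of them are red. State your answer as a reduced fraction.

54/133

There are C(22,4) = 7315 ways to choose 4 from 22.
Selections with exactly 2 red: choose 2 of the 10 red and 2 of the 12 blue, C(10,2)·C(12,2) = 45·66 = 2970.
Probability = 2970/7315 = 54/133.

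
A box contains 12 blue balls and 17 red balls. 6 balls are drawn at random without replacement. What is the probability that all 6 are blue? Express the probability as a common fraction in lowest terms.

There are C(29,6) = 475020 possible selections.
Selections with all blue: C(12,6) = 924.
Probability = 924/475020 = 11/5655.

11/5655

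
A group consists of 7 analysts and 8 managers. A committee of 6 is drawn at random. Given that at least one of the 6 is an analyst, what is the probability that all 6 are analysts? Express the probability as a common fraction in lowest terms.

1/711

Work in counts. Selections with at least one analyst: C(15,6) − C(8,6) = 5005 − 28 = 4977.
Of those, selections where all 6 are analysts: C(7,6) = 7.
Conditional probability = 7/4977 = 1/711.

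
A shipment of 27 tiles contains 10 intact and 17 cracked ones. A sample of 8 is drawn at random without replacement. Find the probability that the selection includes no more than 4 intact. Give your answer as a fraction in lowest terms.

44846/49335

Total selections: C(27,8) = 2220075.
Count the complement (more than 4 intact): C(10,5)·C(17,3) + C(10,6)·C(17,2) + C(10,7)·C(17,1) + C(10,8)·C(17,0) = 171360 + 28560 + 2040 + 45 = 202005.
Probability = 1 − 202005/2220075 = 2018070/2220075 = 44846/49335.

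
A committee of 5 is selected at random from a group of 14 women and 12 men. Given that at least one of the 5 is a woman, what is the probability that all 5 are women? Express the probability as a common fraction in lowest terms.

Work in counts. Selections with at least one woman: C(26,5) − C(12,5) = 65780 − 792 = 64988.
Of those, selections where all 5 are women: C(14,5) = 2002.
Conditional probability = 2002/64988 = 13/422.

13/422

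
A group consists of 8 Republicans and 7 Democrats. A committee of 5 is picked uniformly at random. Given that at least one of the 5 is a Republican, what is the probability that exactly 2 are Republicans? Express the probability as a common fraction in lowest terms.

70/213

Work in counts. Selections with at least one Republican: C(15,5) − C(7,5) = 3003 − 21 = 2982.
Of those, selections where exactly 2 are Republicans: C(8,2)·C(7,3) = 28·35 = 980.
Conditional probability = 980/2982 = 70/213.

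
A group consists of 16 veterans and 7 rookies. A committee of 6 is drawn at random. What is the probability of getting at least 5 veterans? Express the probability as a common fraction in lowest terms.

5512/14421

Total selections: C(23,6) = 100947.
Favorable selections (at least 5 veterans): C(16,5)·C(7,1) + C(16,6)·C(7,0) = 30576 + 8008 = 38584.
Probability = 38584/100947 = 5512/14421.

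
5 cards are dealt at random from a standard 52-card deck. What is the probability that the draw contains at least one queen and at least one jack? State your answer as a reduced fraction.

6509/64974

There are C(52,5) = 2598960 possible draws.
By inclusion-exclusion on the complements, draws missing all queens or all jacks: C(48,5) + C(48,5) − C(44,5) = 1712304 + 1712304 − 1086008 = 2338600.
So draws with at least one of each: 2598960 − 2338600 = 260360, probability 260360/2598960 = 6509/64974.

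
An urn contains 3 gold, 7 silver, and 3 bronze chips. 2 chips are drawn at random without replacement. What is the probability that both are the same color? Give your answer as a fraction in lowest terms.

9/26

There are C(13,2) = 78 ways to draw 2 chips.
All same color: C(3,2) + C(7,2) + C(3,2) = 3 + 21 + 3 = 27.
Probability = 27/78 = 9/26.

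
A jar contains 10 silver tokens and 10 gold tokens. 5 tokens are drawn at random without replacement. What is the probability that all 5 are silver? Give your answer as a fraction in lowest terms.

21/1292

There are C(20,5) = 15504 possible selections.
Selections with all silver: C(10,5) = 252.
Probability = 252/15504 = 21/1292.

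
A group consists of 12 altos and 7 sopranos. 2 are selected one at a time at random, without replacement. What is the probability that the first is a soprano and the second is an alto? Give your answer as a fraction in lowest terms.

14/57

Multiply the conditional probabilities at each draw: 7/19 · 12/18 = 84/342 = 14/57.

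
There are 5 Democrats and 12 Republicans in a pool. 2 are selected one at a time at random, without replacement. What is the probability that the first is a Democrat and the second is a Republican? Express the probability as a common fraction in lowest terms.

Multiply the conditional probabilities at each draw: 5/17 · 12/16 = 60/272 = 15/68.

15/68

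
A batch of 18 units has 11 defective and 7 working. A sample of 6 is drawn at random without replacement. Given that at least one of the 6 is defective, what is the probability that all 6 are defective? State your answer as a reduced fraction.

Work in counts. Selections with at least one defective: C(18,6) − C(7,6) = 18564 − 7 = 18557.
Of those, selections where all 6 are defective: C(11,6) = 462.
Conditional probability = 462/18557 = 6/241.

6/241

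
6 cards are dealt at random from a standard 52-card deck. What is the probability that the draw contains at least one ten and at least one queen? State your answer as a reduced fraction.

There are C(52,6) = 20358520 possible draws.
By inclusion-exclusion on the complements, draws missing all tens or all queens: C(48,6) + C(48,6) − C(44,6) = 12271512 + 12271512 − 7059052 = 17483972.
So draws with at least one of each: 20358520 − 17483972 = 2874548, probability 2874548/20358520 = 718637/5089630.

718637/5089630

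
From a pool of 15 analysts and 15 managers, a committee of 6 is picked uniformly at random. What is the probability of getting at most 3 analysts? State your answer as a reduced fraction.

176/261

Total selections: C(30,6) = 593775.
Count the complement (more than 3 analysts): C(15,4)·C(15,2) + C(15,5)·C(15,1) + C(15,6)·C(15,0) = 143325 + 45045 + 5005 = 193375.
Probability = 1 − 193375/593775 = 400400/593775 = 176/261.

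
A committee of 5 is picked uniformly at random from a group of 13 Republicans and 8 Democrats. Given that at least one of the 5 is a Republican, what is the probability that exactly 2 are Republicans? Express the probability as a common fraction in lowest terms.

48/223

Work in counts. Selections with at least one Republican: C(21,5) − C(8,5) = 20349 − 56 = 20293.
Of those, selections where exactly 2 are Republicans: C(13,2)·C(8,3) = 78·56 = 4368.
Conditional probability = 4368/20293 = 48/223.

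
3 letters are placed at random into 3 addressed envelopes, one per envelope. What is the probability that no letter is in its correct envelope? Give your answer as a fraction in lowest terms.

There are 3! = 6 assignments.
By inclusion-exclusion, assignments with no fixed points: C(3,0)·3! − C(3,1)·2! + C(3,2)·1! − C(3,3)·0! = 2.
Probability = 2/6 = 1/3.

1/3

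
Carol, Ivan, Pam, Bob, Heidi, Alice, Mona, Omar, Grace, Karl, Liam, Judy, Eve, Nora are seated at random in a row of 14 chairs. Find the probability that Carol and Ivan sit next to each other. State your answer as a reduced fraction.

1/7

There are 14! = 87178291200 arrangements.
Treat Carol and Ivan as a block: 13! arrangements of the blocks × 2 orders within the block = 2·6227020800 = 12454041600.
Probability = 12454041600/87178291200 = 1/7.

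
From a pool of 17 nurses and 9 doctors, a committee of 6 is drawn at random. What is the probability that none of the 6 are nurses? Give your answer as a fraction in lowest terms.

There are C(26,6) = 230230 possible selections.
Selections with no nurses (all doctors): C(9,6) = 84.
Probability = 84/230230 = 6/16445.

6/16445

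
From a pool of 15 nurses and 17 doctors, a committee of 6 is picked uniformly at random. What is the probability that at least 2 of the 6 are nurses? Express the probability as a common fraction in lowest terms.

There are C(32,6) = 906192 ways to choose the 6.
Count the complement (fewer than 2 nurses): C(15,0)·C(17,6) + C(15,1)·C(17,5) = 12376 + 92820 = 105196.
Probability = 1 − 105196/906192 = 800996/906192 = 28607/32364.

28607/32364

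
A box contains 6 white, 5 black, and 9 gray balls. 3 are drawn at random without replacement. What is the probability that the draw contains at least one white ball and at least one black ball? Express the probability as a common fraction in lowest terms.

There are C(20,3) = 1140 possible draws.
By inclusion-exclusion on the complements, draws missing all white or all black: C(14,3) + C(15,3) − C(9,3) = 364 + 455 − 84 = 735.
So draws with at least one of each: 1140 − 735 = 405, probability 405/1140 = 27/76.

27/76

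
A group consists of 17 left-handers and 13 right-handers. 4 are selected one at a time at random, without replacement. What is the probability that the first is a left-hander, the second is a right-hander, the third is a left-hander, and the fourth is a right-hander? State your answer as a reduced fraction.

1768/27405

Multiply the conditional probabilities at each draw: 17/30 · 13/29 · 16/28 · 12/27 = 42432/657720 = 1768/27405.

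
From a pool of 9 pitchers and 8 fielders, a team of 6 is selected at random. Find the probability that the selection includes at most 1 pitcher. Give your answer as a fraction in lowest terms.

There are C(17,6) = 12376 ways to choose the 6.
Favorable selections (at most 1 pitcher): C(9,0)·C(8,6) + C(9,1)·C(8,5) = 28 + 504 = 532.
Probability = 532/12376 = 19/442.

19/442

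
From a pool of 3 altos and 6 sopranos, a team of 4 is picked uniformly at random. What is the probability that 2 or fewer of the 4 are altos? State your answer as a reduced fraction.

There are C(9,4) = 126 ways to choose the 4.
The complement is exactly 3 altos: C(3,3)·C(6,1) = 6.
Probability = 1 − 6/126 = 120/126 = 20/21.

20/21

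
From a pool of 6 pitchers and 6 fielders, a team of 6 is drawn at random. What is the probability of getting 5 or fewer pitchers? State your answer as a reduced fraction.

Total selections: C(12,6) = 924.
The complement is exactly 6 pitchers: C(6,6)·C(6,0) = 1.
Probability = 1 − 1/924 = 923/924.

923/924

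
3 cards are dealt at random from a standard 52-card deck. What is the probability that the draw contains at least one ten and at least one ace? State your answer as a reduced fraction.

188/5525

There are C(52,3) = 22100 possible draws.
By inclusion-exclusion on the complements, draws missing all tens or all aces: C(48,3) + C(48,3) − C(44,3) = 17296 + 17296 − 13244 = 21348.
So draws with at least one of each: 22100 − 21348 = 752, probability 752/22100 = 188/5525.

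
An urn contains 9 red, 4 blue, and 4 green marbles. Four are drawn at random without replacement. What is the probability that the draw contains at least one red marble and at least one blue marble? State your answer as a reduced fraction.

There are C(17,4) = 2380 possible draws.
By inclusion-exclusion on the complements, draws missing all red or all blue: C(8,4) + C(13,4) − C(4,4) = 70 + 715 − 1 = 784.
So draws with at least one of each: 2380 − 784 = 1596, probability 1596/2380 = 57/85.

57/85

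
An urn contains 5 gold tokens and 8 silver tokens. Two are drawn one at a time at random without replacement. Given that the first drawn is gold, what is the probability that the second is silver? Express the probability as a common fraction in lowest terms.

After removing one gold, 12 remain: 4 gold and 8 silver.
So the probability the next is silver is 8/12 = 2/3.

2/3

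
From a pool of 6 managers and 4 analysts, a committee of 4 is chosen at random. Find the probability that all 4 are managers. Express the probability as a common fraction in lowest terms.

1/14

There are C(10,4) = 210 possible selections.
Selections with all managers: C(6,4) = 15.
Probability = 15/210 = 1/14.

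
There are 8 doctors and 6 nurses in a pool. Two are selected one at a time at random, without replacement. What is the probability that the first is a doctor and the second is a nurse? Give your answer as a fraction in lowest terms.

24/91

Multiply the conditional probabilities at each draw: 8/14 · 6/13 = 48/182 = 24/91.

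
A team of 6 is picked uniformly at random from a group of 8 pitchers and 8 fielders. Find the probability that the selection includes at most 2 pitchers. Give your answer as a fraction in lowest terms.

There are C(16,6) = 8008 ways to choose the 6.
Favorable selections (at most 2 pitchers): C(8,0)·C(8,6) + C(8,1)·C(8,5) + C(8,2)·C(8,4) = 28 + 448 + 1960 = 2436.
Probability = 2436/8008 = 87/286.

87/286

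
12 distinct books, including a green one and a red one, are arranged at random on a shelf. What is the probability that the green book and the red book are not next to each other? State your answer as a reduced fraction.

There are 12! = 479001600 arrangements.
Arrangements with the green book and the red book adjacent: 2·11! = 79833600.
So not adjacent: 479001600 − 79833600 = 399168000, probability 399168000/479001600 = 5/6.

5/6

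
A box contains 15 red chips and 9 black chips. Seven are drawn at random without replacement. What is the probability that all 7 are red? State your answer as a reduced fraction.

65/3496

There are C(24,7) = 346104 possible selections.
Selections with all red: C(15,7) = 6435.
Probability = 6435/346104 = 65/3496.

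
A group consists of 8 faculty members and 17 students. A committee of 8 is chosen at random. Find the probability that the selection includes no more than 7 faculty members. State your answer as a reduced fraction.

Total selections: C(25,8) = 1081575.
Favorable selections (no more than 7 faculty members): C(8,0)·C(17,8) + C(8,1)·C(17,7) + C(8,2)·C(17,6) + C(8,3)·C(17,5) + C(8,4)·C(17,4) + C(8,5)·C(17,3) + C(8,6)·C(17,2) + C(8,7)·C(17,1) = 24310 + 155584 + 346528 + 346528 + 166600 + 38080 + 3808 + 136 = 1081574.
Probability = 1081574/1081575.

1081574/1081575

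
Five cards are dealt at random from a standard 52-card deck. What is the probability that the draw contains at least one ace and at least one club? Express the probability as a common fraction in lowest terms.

229297/866320

There are C(52,5) = 2598960 possible draws.
By inclusion-exclusion on the complements, draws missing all aces or all clubs: C(48,5) + C(39,5) − C(36,5) = 1712304 + 575757 − 376992 = 1911069.
So draws with at least one of each: 2598960 − 1911069 = 687891, probability 687891/2598960 = 229297/866320.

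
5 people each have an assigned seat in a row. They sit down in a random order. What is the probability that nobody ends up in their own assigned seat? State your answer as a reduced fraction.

There are 5! = 120 seatings.
By inclusion-exclusion, seatings with no fixed points: C(5,0)·5! − C(5,1)·4! + C(5,2)·3! − C(5,3)·2! + C(5,4)·1! − C(5,5)·0! = 44.
Probability = 44/120 = 11/30.

11/30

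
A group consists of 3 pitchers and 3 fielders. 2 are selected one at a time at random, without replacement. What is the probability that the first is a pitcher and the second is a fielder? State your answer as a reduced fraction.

Multiply the conditional probabilities at each draw: 3/6 · 3/5 = 9/30 = 3/10.

3/10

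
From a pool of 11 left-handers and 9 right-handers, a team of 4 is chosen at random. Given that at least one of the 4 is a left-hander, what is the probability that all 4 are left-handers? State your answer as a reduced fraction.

Work in counts. Selections with at least one left-hander: C(20,4) − C(9,4) = 4845 − 126 = 4719.
Of those, selections where all 4 are left-handers: C(11,4) = 330.
Conditional probability = 330/4719 = 10/143.

10/143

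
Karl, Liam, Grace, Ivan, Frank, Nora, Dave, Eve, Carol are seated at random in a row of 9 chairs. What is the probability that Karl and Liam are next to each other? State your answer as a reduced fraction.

There are 9! = 362880 arrangements.
Treat Karl and Liam as a block: 8! arrangements of the blocks × 2 orders within the block = 2·40320 = 80640.
Probability = 80640/362880 = 2/9.

2/9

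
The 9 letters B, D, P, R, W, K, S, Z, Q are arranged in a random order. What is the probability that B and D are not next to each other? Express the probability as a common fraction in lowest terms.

7/9

There are 9! = 362880 arrangements.
Arrangements with B and D adjacent: 2·8! = 80640.
So not adjacent: 362880 − 80640 = 282240, probability 282240/362880 = 7/9.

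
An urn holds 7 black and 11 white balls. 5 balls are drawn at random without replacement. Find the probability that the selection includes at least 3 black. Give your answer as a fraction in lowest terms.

There are C(18,5) = 8568 ways to choose the 5.
Favorable selections (at least 3 black): C(7,3)·C(11,2) + C(7,4)·C(11,1) + C(7,5)·C(11,0) = 1925 + 385 + 21 = 2331.
Probability = 2331/8568 = 37/136.

37/136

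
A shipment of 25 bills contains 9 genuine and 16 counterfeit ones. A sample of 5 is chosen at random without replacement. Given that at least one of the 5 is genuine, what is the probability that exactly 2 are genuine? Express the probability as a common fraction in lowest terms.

Work in counts. Selections with at least one genuine: C(25,5) − C(16,5) = 53130 − 4368 = 48762.
Of those, selections where exactly 2 are genuine: C(9,2)·C(16,3) = 36·560 = 20160.
Conditional probability = 20160/48762 = 160/387.

160/387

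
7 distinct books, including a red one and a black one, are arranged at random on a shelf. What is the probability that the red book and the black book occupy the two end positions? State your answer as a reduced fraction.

There are 7! = 5040 arrangements.
Place the red book and the black book at the ends in 2 ways, arrange the remaining 5 in 5! = 120 ways: 2·120 = 240.
Probability = 240/5040 = 1/21.

1/21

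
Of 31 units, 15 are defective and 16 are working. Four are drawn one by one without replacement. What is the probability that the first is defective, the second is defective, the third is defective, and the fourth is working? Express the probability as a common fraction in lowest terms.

52/899

Multiply the conditional probabilities at each draw: 15/31 · 14/30 · 13/29 · 16/28 = 43680/755160 = 52/899.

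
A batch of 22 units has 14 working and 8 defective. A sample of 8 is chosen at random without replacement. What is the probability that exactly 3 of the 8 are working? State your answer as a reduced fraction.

There are C(22,8) = 319770 ways to choose 8 from 22.
Selections with exactly 3 working: choose 3 of the 14 working and 5 of the 8 defective, C(14,3)·C(8,5) = 364·56 = 20384.
Probability = 20384/319770 = 10192/159885.

10192/159885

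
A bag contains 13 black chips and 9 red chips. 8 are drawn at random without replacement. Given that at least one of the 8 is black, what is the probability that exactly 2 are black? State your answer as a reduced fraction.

56/2733

Work in counts. Selections with at least one black: C(22,8) − C(9,8) = 319770 − 9 = 319761.
Of those, selections where exactly 2 are black: C(13,2)·C(9,6) = 78·84 = 6552.
Conditional probability = 6552/319761 = 56/2733.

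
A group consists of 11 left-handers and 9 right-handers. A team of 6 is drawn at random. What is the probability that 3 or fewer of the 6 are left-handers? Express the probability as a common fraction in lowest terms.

Total selections: C(20,6) = 38760.
Count the complement (more than 3 left-handers): C(11,4)·C(9,2) + C(11,5)·C(9,1) + C(11,6)·C(9,0) = 11880 + 4158 + 462 = 16500.
Probability = 1 − 16500/38760 = 22260/38760 = 371/646.

371/646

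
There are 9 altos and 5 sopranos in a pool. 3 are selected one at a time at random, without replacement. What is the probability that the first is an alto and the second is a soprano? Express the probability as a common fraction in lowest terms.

45/182

Multiply the conditional probabilities at each draw: 9/14 · 5/13 = 45/182.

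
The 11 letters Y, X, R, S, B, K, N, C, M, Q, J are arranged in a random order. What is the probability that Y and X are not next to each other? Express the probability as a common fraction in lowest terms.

9/11

There are 11! = 39916800 arrangements.
Arrangements with Y and X adjacent: 2·10! = 7257600.
So not adjacent: 39916800 − 7257600 = 32659200, probability 32659200/39916800 = 9/11.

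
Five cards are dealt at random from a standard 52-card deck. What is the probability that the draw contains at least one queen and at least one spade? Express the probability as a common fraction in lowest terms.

There are C(52,5) = 2598960 possible draws.
By inclusion-exclusion on the complements, draws missing all queens or all spades: C(48,5) + C(39,5) − C(36,5) = 1712304 + 575757 − 376992 = 1911069.
So draws with at least one of each: 2598960 − 1911069 = 687891, probability 687891/2598960 = 229297/866320.

229297/866320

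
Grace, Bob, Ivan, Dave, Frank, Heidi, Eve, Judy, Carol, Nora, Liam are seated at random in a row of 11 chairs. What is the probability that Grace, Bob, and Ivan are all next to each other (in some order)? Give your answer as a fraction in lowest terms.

3/55

There are 11! = 39916800 arrangements.
Treat the three as one block: 9! placements × 3! orders within the block = 362880·6 = 2177280.
Probability = 2177280/39916800 = 3/55.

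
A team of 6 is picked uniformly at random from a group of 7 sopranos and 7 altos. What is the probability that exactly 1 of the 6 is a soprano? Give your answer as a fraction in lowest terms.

There are C(14,6) = 3003 ways to choose 6 from 14.
Selections with exactly 1 soprano: choose 1 of the 7 sopranos and 5 of the 7 altos, C(7,1)·C(7,5) = 7·21 = 147.
Probability = 147/3003 = 7/143.

7/143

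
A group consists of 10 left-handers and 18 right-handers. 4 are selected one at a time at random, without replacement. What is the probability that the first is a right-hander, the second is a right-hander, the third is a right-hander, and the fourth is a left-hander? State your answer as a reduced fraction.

136/1365

Multiply the conditional probabilities at each draw: 18/28 · 17/27 · 16/26 · 10/25 = 48960/491400 = 136/1365.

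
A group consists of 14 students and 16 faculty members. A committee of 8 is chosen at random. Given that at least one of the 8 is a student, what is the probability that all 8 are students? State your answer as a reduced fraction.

Work in counts. Selections with at least one student: C(30,8) − C(16,8) = 5852925 − 12870 = 5840055.
Of those, selections where all 8 are students: C(14,8) = 3003.
Conditional probability = 3003/5840055 = 77/149745.

77/149745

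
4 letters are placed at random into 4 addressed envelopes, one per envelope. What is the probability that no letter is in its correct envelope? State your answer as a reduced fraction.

There are 4! = 24 assignments.
By inclusion-exclusion, assignments with no fixed points: C(4,0)·4! − C(4,1)·3! + C(4,2)·2! − C(4,3)·1! + C(4,4)·0! = 9.
Probability = 9/24 = 3/8.

3/8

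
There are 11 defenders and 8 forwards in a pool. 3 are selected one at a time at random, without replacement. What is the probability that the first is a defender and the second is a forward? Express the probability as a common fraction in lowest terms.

44/171

Multiply the conditional probabilities at each draw: 11/19 · 8/18 = 88/342 = 44/171.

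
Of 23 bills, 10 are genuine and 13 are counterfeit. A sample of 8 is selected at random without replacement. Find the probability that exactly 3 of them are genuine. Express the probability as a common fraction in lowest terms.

2340/7429

Total number of selections: C(23,8) = 490314.
Selections with exactly 3 genuine: choose 3 of the 10 genuine and 5 of the 13 counterfeit, C(10,3)·C(13,5) = 120·1287 = 154440.
Probability = 154440/490314 = 2340/7429.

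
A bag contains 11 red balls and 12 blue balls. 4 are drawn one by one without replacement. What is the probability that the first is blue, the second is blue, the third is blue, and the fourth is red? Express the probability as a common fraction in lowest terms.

11/161

Multiply the conditional probabilities at each draw: 12/23 · 11/22 · 10/21 · 11/20 = 14520/212520 = 11/161.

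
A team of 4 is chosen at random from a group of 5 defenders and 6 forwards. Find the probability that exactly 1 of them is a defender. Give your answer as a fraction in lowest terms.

10/33

There are C(11,4) = 330 ways to choose 4 from 11.
Selections with exactly 1 defender: choose 1 of the 5 defenders and 3 of the 6 forwards, C(5,1)·C(6,3) = 5·20 = 100.
Probability = 100/330 = 10/33.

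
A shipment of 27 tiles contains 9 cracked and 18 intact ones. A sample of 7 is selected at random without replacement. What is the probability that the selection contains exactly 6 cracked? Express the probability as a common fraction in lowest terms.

28/16445

Total number of selections: C(27,7) = 888030.
Selections with exactly 6 cracked: choose 6 of the 9 cracked and 1 of the 18 intact, C(9,6)·C(18,1) = 84·18 = 1512.
Probability = 1512/888030 = 28/16445.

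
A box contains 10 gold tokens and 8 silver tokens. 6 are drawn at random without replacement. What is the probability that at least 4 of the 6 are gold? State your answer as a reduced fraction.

Total selections: C(18,6) = 18564.
Favorable selections (at least 4 gold): C(10,4)·C(8,2) + C(10,5)·C(8,1) + C(10,6)·C(8,0) = 5880 + 2016 + 210 = 8106.
Probability = 8106/18564 = 193/442.

193/442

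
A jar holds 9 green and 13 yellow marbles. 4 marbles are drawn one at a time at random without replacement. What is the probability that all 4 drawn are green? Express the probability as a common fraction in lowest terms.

Multiply the conditional probabilities at each draw: 9/22 · 8/21 · 7/20 · 6/19 = 3024/175560 = 18/1045.

18/1045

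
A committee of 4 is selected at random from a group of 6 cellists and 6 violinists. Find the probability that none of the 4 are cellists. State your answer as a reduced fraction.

There are C(12,4) = 495 possible selections.
Selections with no cellists (all violinists): C(6,4) = 15.
Probability = 15/495 = 1/33.

1/33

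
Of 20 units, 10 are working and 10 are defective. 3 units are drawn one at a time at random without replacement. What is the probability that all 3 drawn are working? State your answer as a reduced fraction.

2/19

Multiply the conditional probabilities at each draw: 10/20 · 9/19 · 8/18 = 720/6840 = 2/19.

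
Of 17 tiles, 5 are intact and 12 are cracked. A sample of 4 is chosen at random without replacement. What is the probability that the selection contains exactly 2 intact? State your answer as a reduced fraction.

33/119

There are C(17,4) = 2380 ways to choose 4 from 17.
Selections with exactly 2 intact: choose 2 of the 5 intact and 2 of the 12 cracked, C(5,2)·C(12,2) = 10·66 = 660.
Probability = 660/2380 = 33/119.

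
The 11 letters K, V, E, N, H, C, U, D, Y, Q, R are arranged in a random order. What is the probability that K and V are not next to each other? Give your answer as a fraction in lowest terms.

There are 11! = 39916800 arrangements.
Arrangements with K and V adjacent: 2·10! = 7257600.
So not adjacent: 39916800 − 7257600 = 32659200, probability 32659200/39916800 = 9/11.

9/11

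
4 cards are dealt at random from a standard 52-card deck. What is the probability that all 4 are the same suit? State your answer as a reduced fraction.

44/4165

There are C(52,4) = 270725 possible 4-card hands.
Hands of one suit: 4 suits × C(13,4) = 4·715 = 2860.
Probability = 2860/270725 = 44/4165.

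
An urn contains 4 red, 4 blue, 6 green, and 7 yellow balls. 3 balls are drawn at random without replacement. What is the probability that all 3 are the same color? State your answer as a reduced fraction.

There are C(21,3) = 1330 ways to draw 3 balls.
All same color: C(4,3) + C(4,3) + C(6,3) + C(7,3) = 4 + 4 + 20 + 35 = 63.
Probability = 63/1330 = 9/190.

9/190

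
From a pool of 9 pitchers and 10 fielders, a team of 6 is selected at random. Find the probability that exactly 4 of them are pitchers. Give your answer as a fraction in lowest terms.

There are C(19,6) = 27132 ways to choose 6 from 19.
Selections with exactly 4 pitchers: choose 4 of the 9 pitchers and 2 of the 10 fielders, C(9,4)·C(10,2) = 126·45 = 5670.
Probability = 5670/27132 = 135/646.

135/646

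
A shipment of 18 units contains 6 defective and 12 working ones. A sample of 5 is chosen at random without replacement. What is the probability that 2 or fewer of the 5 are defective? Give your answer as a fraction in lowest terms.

There are C(18,5) = 8568 ways to choose the 5.
Favorable selections (2 or fewer defective): C(6,0)·C(12,5) + C(6,1)·C(12,4) + C(6,2)·C(12,3) = 792 + 2970 + 3300 = 7062.
Probability = 7062/8568 = 1177/1428.

1177/1428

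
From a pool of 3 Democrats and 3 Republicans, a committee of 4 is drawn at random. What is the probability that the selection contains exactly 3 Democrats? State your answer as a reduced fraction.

There are C(6,4) = 15 ways to choose 4 from 6.
Selections with exactly 3 Democrats: choose 3 of the 3 Democrats and 1 of the 3 Republicans, C(3,3)·C(3,1) = 1·3 = 3.
Probability = 3/15 = 1/5.

1/5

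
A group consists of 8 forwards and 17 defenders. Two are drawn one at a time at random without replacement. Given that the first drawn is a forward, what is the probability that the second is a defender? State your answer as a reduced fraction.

17/24

After removing one forward, 24 remain: 7 forwards and 17 defenders.
So the probability the next is a defender is 17/24.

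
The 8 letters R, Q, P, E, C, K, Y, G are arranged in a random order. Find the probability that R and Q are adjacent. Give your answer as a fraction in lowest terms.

1/4

There are 8! = 40320 arrangements.
Treat R and Q as a block: 7! arrangements of the blocks × 2 orders within the block = 2·5040 = 10080.
Probability = 10080/40320 = 1/4.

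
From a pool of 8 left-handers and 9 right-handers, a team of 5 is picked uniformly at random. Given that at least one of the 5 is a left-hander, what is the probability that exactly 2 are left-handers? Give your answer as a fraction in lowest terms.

168/433

Work in counts. Selections with at least one left-hander: C(17,5) − C(9,5) = 6188 − 126 = 6062.
Of those, selections where exactly 2 are left-handers: C(8,2)·C(9,3) = 28·84 = 2352.
Conditional probability = 2352/6062 = 168/433.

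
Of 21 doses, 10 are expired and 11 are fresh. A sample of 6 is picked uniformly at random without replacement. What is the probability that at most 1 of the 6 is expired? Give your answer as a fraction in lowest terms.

121/1292

There are C(21,6) = 54264 ways to choose the 6.
Favorable selections (at most 1 expired): C(10,0)·C(11,6) + C(10,1)·C(11,5) = 462 + 4620 = 5082.
Probability = 5082/54264 = 121/1292.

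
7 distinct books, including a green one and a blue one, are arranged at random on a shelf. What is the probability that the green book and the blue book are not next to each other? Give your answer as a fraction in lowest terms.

5/7

There are 7! = 5040 arrangements.
Arrangements with the green book and the blue book adjacent: 2·6! = 1440.
So not adjacent: 5040 − 1440 = 3600, probability 3600/5040 = 5/7.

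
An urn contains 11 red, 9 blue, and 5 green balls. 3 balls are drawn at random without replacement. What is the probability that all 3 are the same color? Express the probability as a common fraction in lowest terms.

259/2300

There are C(25,3) = 2300 ways to draw 3 balls.
All same color: C(11,3) + C(9,3) + C(5,3) = 165 + 84 + 10 = 259.
Probability = 259/2300.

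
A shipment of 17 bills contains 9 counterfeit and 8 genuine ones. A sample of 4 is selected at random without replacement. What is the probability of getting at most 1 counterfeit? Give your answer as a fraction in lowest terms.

41/170

Total selections: C(17,4) = 2380.
Favorable selections (at most 1 counterfeit): C(9,0)·C(8,4) + C(9,1)·C(8,3) = 70 + 504 = 574.
Probability = 574/2380 = 41/170.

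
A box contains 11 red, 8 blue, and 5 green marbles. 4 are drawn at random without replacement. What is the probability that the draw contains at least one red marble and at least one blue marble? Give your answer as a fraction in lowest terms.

There are C(24,4) = 10626 possible draws.
By inclusion-exclusion on the complements, draws missing all red or all blue: C(13,4) + C(16,4) − C(5,4) = 715 + 1820 − 5 = 2530.
So draws with at least one of each: 10626 − 2530 = 8096, probability 8096/10626 = 16/21.

16/21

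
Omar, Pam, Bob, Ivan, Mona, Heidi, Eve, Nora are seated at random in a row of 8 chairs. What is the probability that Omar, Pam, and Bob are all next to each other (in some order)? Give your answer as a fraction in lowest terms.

3/28

There are 8! = 40320 arrangements.
Treat the three as one block: 6! placements × 3! orders within the block = 720·6 = 4320.
Probability = 4320/40320 = 3/28.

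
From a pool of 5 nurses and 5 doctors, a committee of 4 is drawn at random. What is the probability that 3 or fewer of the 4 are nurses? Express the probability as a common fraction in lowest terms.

There are C(10,4) = 210 ways to choose the 4.
The complement is exactly 4 nurses: C(5,4)·C(5,0) = 5.
Probability = 1 − 5/210 = 205/210 = 41/42.

41/42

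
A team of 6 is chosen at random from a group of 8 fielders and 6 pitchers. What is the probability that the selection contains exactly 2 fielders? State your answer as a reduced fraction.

The sample space is all 6-subsets of the 14: C(14,6) = 3003.
Selections with exactly 2 fielders: choose 2 of the 8 fielders and 4 of the 6 pitchers, C(8,2)·C(6,4) = 28·15 = 420.
Probability = 420/3003 = 20/143.

20/143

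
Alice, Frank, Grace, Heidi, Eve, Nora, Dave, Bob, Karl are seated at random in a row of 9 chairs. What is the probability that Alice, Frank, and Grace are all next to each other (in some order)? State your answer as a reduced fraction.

There are 9! = 362880 arrangements.
Treat the three as one block: 7! placements × 3! orders within the block = 5040·6 = 30240.
Probability = 30240/362880 = 1/12.

1/12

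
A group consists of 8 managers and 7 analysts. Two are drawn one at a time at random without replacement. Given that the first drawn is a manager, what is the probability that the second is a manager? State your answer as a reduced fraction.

After removing one manager, 14 remain: 7 managers and 7 analysts.
So the probability the next is a manager is 7/14 = 1/2.

1/2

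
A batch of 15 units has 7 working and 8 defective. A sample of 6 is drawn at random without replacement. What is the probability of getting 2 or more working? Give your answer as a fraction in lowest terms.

131/143

Total selections: C(15,6) = 5005.
Count the complement (fewer than 2 working): C(7,0)·C(8,6) + C(7,1)·C(8,5) = 28 + 392 = 420.
Probability = 1 − 420/5005 = 4585/5005 = 131/143.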